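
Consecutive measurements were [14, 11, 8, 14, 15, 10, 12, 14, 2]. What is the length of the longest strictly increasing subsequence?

Track the smallest tail for each achievable length (strict):
14 → extends → [14]
11 → replaces 14 → [11]
8 → replaces 11 → [8]
14 → extends → [8, 14]
15 → extends → [8, 14, 15]
10 → replaces 14 → [8, 10, 15]
12 → replaces 15 → [8, 10, 12]
14 → extends → [8, 10, 12, 14]
2 → replaces 8 → [2, 10, 12, 14]
Four tails, so the longest strictly increasing subsequence has length 4 (e.g. 8, 10, 12, 14).

4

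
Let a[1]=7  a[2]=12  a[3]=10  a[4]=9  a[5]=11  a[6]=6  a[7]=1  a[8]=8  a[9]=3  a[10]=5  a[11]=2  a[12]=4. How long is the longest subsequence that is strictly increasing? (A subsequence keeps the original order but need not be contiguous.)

Let dp[i] be the length of the longest such subsequence ending at index i:
i:      1  2  3  4  5  6  7  8  9 10 11 12
a[i]:   7 12 10  9 11  6  1  8  3  5  2  4
dp:     1  2  2  2  3  1  1  2  2  3  2  3
Maximum dp value is 3.

3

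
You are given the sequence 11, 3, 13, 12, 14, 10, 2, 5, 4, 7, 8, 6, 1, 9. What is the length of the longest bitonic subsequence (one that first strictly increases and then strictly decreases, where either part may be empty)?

7

inc[i] = longest strictly increasing subsequence ending at i; dec[i] = longest strictly decreasing subsequence starting at i:
i:      1  2  3  4  5  6  7  8  9 10 11 12 13 14
a[i]:  11  3 13 12 14 10  2  5  4  7  8  6  1  9
inc:    1  1  2  2  3  2  1  2  2  3  4  3  1  5
dec:    5  3  6  5  5  4  2  3  2  3  3  2  1  1
Best peak at i=3 (value 13): inc=2, dec=6, length 2+6−1 = 7.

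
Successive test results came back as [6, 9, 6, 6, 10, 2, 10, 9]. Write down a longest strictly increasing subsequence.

6, 9, 10

Patience tails give the LIS length; then backtrack through the dp parents:
6 → extends → [6]
9 → extends → [6, 9]
6 → already a tail → [6, 9]
6 → already a tail → [6, 9]
10 → extends → [6, 9, 10]
2 → replaces 6 → [2, 9, 10]
10 → already a tail → [2, 9, 10]
9 → already a tail → [2, 9, 10]
Length 3; one witness is 6, 9, 10.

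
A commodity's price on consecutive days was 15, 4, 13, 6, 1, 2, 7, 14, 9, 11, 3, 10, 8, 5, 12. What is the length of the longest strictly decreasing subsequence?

6

Let dp[i] be the longest strictly decreasing subsequence ending at i:
i:      1  2  3  4  5  6  7  8  9 10 11 12 13 14 15
a[i]:  15  4 13  6  1  2  7 14  9 11  3 10  8  5 12
dp:     1  2  2  3  4  4  3  2  3  3  4  4  5  6  3
Maximum is 6.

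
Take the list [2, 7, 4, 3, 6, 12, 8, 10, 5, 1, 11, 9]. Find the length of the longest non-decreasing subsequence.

Let dp[i] be the length of the longest such subsequence ending at index i:
i:      1  2  3  4  5  6  7  8  9 10 11 12
a[i]:   2  7  4  3  6 12  8 10  5  1 11  9
dp:     1  2  2  2  3  4  4  5  3  1  6  5
Maximum dp value is 6.

6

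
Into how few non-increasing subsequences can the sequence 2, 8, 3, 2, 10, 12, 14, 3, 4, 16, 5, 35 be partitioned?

Place each on the leftmost legal pile:
2 → new pile 1 (tops now [2])
8 → new pile 2 (tops now [2, 8])
3 → pile 2 (tops now [2, 3])
2 → pile 1 (tops now [2, 3])
10 → new pile 3 (tops now [2, 3, 10])
12 → new pile 4 (tops now [2, 3, 10, 12])
14 → new pile 5 (tops now [2, 3, 10, 12, 14])
3 → pile 2 (tops now [2, 3, 10, 12, 14])
4 → pile 3 (tops now [2, 3, 4, 12, 14])
16 → new pile 6 (tops now [2, 3, 4, 12, 14, 16])
5 → pile 4 (tops now [2, 3, 4, 5, 14, 16])
35 → new pile 7 (tops now [2, 3, 4, 5, 14, 16, 35])
Seven piles.

7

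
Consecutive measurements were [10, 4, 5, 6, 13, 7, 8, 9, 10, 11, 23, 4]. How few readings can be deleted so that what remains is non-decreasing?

3

Fewest deletions = n − (longest non-decreasing subsequence).
i:      1  2  3  4  5  6  7  8  9 10 11 12
a[i]:  10  4  5  6 13  7  8  9 10 11 23  4
dp:     1  1  2  3  4  4  5  6  7  8  9  2
max dp = 9, so deletions = 12 − 9 = 3.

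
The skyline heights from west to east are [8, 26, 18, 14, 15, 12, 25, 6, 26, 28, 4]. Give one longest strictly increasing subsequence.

Patience tails give the LIS length; then backtrack through the dp parents:
8 → extends → [8]
26 → extends → [8, 26]
18 → replaces 26 → [8, 18]
14 → replaces 18 → [8, 14]
15 → extends → [8, 14, 15]
12 → replaces 14 → [8, 12, 15]
25 → extends → [8, 12, 15, 25]
6 → replaces 8 → [6, 12, 15, 25]
26 → extends → [6, 12, 15, 25, 26]
28 → extends → [6, 12, 15, 25, 26, 28]
4 → replaces 6 → [4, 12, 15, 25, 26, 28]
Length 6; one witness is 8, 14, 15, 25, 26, 28.

8, 14, 15, 25, 26, 28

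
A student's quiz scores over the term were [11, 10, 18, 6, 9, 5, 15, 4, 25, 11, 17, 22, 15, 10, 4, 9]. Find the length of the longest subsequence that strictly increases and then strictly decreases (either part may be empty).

inc[i] = longest strictly increasing subsequence ending at i; dec[i] = longest strictly decreasing subsequence starting at i:
i:      1  2  3  4  5  6  7  8  9 10 11 12 13 14 15 16
a[i]:  11 10 18  6  9  5 15  4 25 11 17 22 15 10  4  9
inc:    1  1  2  1  2  1  3  1  4  3  4  5  4  3  1  2
dec:    5  4  5  3  3  2  4  1  5  3  4  4  3  2  1  1
Best peak at i=9 (value 25): inc=4, dec=5, length 4+5−1 = 8.

8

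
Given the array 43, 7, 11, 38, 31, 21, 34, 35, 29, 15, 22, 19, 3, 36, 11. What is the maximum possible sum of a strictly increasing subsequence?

Let S[i] be the best sum of a strictly increasing subsequence ending at i:
i:       1   2   3   4   5   6   7   8   9  10  11  12  13  14  15
a[i]:   43   7  11  38  31  21  34  35  29  15  22  19   3  36  11
S:      43   7  18  56  49  39  83 118  68  33  61  52   3 154  18
Maximum is 154 (e.g. 7 + 11 + 31 + 34 + 35 + 36).

154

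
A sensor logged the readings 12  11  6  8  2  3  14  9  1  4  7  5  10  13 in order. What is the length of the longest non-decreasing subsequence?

Let dp[i] be the length of the longest such subsequence ending at index i:
i:      1  2  3  4  5  6  7  8  9 10 11 12 13 14
a[i]:  12 11  6  8  2  3 14  9  1  4  7  5 10 13
dp:     1  1  1  2  1  2  3  3  1  3  4  4  5  6
Maximum dp value is 6.

6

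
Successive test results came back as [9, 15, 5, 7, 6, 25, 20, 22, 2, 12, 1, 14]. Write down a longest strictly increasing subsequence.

Patience tails give the LIS length; then backtrack through the dp parents:
9 → extends → [9]
15 → extends → [9, 15]
5 → replaces 9 → [5, 15]
7 → replaces 15 → [5, 7]
6 → replaces 7 → [5, 6]
25 → extends → [5, 6, 25]
20 → replaces 25 → [5, 6, 20]
22 → extends → [5, 6, 20, 22]
2 → replaces 5 → [2, 6, 20, 22]
12 → replaces 20 → [2, 6, 12, 22]
1 → replaces 2 → [1, 6, 12, 22]
14 → replaces 22 → [1, 6, 12, 14]
Length 4; one witness is 9, 15, 20, 22.

9, 15, 20, 22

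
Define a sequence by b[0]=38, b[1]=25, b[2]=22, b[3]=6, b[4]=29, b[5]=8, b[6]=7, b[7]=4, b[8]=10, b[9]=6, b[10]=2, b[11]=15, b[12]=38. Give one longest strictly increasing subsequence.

6, 8, 10, 15, 38

Patience tails give the LIS length; then backtrack through the dp parents:
38 → extends → [38]
25 → replaces 38 → [25]
22 → replaces 25 → [22]
6 → replaces 22 → [6]
29 → extends → [6, 29]
8 → replaces 29 → [6, 8]
7 → replaces 8 → [6, 7]
4 → replaces 6 → [4, 7]
10 → extends → [4, 7, 10]
6 → replaces 7 → [4, 6, 10]
2 → replaces 4 → [2, 6, 10]
15 → extends → [2, 6, 10, 15]
38 → extends → [2, 6, 10, 15, 38]
Length 5; one witness is 6, 8, 10, 15, 38.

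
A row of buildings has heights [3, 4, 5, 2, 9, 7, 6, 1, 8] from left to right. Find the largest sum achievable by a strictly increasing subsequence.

Let S[i] be the best sum of a strictly increasing subsequence ending at i:
i:      1  2  3  4  5  6  7  8  9
a[i]:   3  4  5  2  9  7  6  1  8
S:      3  7 12  2 21 19 18  1 27
Maximum is 27 (e.g. 3 + 4 + 5 + 7 + 8).

27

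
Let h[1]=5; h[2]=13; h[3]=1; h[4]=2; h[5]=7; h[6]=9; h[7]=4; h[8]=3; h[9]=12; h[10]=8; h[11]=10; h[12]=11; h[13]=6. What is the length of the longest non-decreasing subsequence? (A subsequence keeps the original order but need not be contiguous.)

6

Let dp[i] be the length of the longest such subsequence ending at index i:
i:      1  2  3  4  5  6  7  8  9 10 11 12 13
h[i]:   5 13  1  2  7  9  4  3 12  8 10 11  6
dp:     1  2  1  2  3  4  3  3  5  4  5  6  4
Maximum dp value is 6.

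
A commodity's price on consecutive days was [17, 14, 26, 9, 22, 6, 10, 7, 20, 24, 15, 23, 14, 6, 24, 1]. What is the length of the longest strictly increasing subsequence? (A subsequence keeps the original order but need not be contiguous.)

5

Track the smallest tail for each achievable length (strict):
17 → extends → [17]
14 → replaces 17 → [14]
26 → extends → [14, 26]
9 → replaces 14 → [9, 26]
22 → replaces 26 → [9, 22]
6 → replaces 9 → [6, 22]
10 → replaces 22 → [6, 10]
7 → replaces 10 → [6, 7]
20 → extends → [6, 7, 20]
24 → extends → [6, 7, 20, 24]
15 → replaces 20 → [6, 7, 15, 24]
23 → replaces 24 → [6, 7, 15, 23]
14 → replaces 15 → [6, 7, 14, 23]
6 → already a tail → [6, 7, 14, 23]
24 → extends → [6, 7, 14, 23, 24]
1 → replaces 6 → [1, 7, 14, 23, 24]
Five tails, so the longest strictly increasing subsequence has length 5 (e.g. 9, 10, 20, 23, 24).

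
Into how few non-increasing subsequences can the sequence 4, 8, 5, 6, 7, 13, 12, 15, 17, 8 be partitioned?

The minimum number of non-increasing subsequences covering a sequence equals the length of its longest strictly increasing subsequence.
LIS length is 7 (e.g. 4, 5, 6, 7, 13, 15, 17), so 7 piles are needed.

7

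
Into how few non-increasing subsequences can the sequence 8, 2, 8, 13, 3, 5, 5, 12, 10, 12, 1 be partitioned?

Place each on the leftmost legal pile:
8 → new pile 1 (tops now [8])
2 → pile 1 (tops now [2])
8 → new pile 2 (tops now [2, 8])
13 → new pile 3 (tops now [2, 8, 13])
3 → pile 2 (tops now [2, 3, 13])
5 → pile 3 (tops now [2, 3, 5])
5 → pile 3 (tops now [2, 3, 5])
12 → new pile 4 (tops now [2, 3, 5, 12])
10 → pile 4 (tops now [2, 3, 5, 10])
12 → new pile 5 (tops now [2, 3, 5, 10, 12])
1 → pile 1 (tops now [1, 3, 5, 10, 12])
Five piles.

5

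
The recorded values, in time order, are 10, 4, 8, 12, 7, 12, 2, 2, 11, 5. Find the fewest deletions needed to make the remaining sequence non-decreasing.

Fewest deletions = n − (longest non-decreasing subsequence).
i:      1  2  3  4  5  6  7  8  9 10
a[i]:  10  4  8 12  7 12  2  2 11  5
dp:     1  1  2  3  2  4  1  2  3  3
max dp = 4, so deletions = 10 − 4 = 6.

6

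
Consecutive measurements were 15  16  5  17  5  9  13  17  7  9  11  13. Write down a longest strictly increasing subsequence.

5, 7, 9, 11, 13

Patience tails give the LIS length; then backtrack through the dp parents:
15 → extends → [15]
16 → extends → [15, 16]
5 → replaces 15 → [5, 16]
17 → extends → [5, 16, 17]
5 → already a tail → [5, 16, 17]
9 → replaces 16 → [5, 9, 17]
13 → replaces 17 → [5, 9, 13]
17 → extends → [5, 9, 13, 17]
7 → replaces 9 → [5, 7, 13, 17]
9 → replaces 13 → [5, 7, 9, 17]
11 → replaces 17 → [5, 7, 9, 11]
13 → extends → [5, 7, 9, 11, 13]
Length 5; one witness is 5, 7, 9, 11, 13.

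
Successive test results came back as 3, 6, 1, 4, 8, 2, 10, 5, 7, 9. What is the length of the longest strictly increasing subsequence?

5

Track the smallest tail for each achievable length (strict):
3 → extends → [3]
6 → extends → [3, 6]
1 → replaces 3 → [1, 6]
4 → replaces 6 → [1, 4]
8 → extends → [1, 4, 8]
2 → replaces 4 → [1, 2, 8]
10 → extends → [1, 2, 8, 10]
5 → replaces 8 → [1, 2, 5, 10]
7 → replaces 10 → [1, 2, 5, 7]
9 → extends → [1, 2, 5, 7, 9]
Five tails, so the longest strictly increasing subsequence has length 5 (e.g. 3, 4, 5, 7, 9).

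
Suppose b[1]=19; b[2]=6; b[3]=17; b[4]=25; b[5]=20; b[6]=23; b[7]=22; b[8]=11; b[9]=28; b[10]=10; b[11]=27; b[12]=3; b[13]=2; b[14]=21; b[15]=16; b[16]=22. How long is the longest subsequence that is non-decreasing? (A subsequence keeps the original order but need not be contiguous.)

Track the smallest tail for each achievable length (allowing ties):
19 → extends → [19]
6 → replaces 19 → [6]
17 → extends → [6, 17]
25 → extends → [6, 17, 25]
20 → replaces 25 → [6, 17, 20]
23 → extends → [6, 17, 20, 23]
22 → replaces 23 → [6, 17, 20, 22]
11 → replaces 17 → [6, 11, 20, 22]
28 → extends → [6, 11, 20, 22, 28]
10 → replaces 11 → [6, 10, 20, 22, 28]
27 → replaces 28 → [6, 10, 20, 22, 27]
3 → replaces 6 → [3, 10, 20, 22, 27]
2 → replaces 3 → [2, 10, 20, 22, 27]
21 → replaces 22 → [2, 10, 20, 21, 27]
16 → replaces 20 → [2, 10, 16, 21, 27]
22 → replaces 27 → [2, 10, 16, 21, 22]
Five tails, so the longest non-decreasing subsequence has length 5 (e.g. 6, 17, 20, 23, 28).

5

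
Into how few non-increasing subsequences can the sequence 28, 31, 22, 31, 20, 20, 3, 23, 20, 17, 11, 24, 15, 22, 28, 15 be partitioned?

Place each on the leftmost legal pile:
28 → new pile 1 (tops now [28])
31 → new pile 2 (tops now [28, 31])
22 → pile 1 (tops now [22, 31])
31 → pile 2 (tops now [22, 31])
20 → pile 1 (tops now [20, 31])
20 → pile 1 (tops now [20, 31])
3 → pile 1 (tops now [3, 31])
23 → pile 2 (tops now [3, 23])
20 → pile 2 (tops now [3, 20])
17 → pile 2 (tops now [3, 17])
11 → pile 2 (tops now [3, 11])
24 → new pile 3 (tops now [3, 11, 24])
15 → pile 3 (tops now [3, 11, 15])
22 → new pile 4 (tops now [3, 11, 15, 22])
28 → new pile 5 (tops now [3, 11, 15, 22, 28])
15 → pile 3 (tops now [3, 11, 15, 22, 28])
Five piles.

5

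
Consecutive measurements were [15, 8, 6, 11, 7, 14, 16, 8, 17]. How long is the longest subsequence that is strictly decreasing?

3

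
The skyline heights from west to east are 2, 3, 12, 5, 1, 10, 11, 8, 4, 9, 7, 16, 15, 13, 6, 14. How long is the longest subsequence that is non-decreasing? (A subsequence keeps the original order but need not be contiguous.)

7

Track the smallest tail for each achievable length (allowing ties):
2 → extends → [2]
3 → extends → [2, 3]
12 → extends → [2, 3, 12]
5 → replaces 12 → [2, 3, 5]
1 → replaces 2 → [1, 3, 5]
10 → extends → [1, 3, 5, 10]
11 → extends → [1, 3, 5, 10, 11]
8 → replaces 10 → [1, 3, 5, 8, 11]
4 → replaces 5 → [1, 3, 4, 8, 11]
9 → replaces 11 → [1, 3, 4, 8, 9]
7 → replaces 8 → [1, 3, 4, 7, 9]
16 → extends → [1, 3, 4, 7, 9, 16]
15 → replaces 16 → [1, 3, 4, 7, 9, 15]
13 → replaces 15 → [1, 3, 4, 7, 9, 13]
6 → replaces 7 → [1, 3, 4, 6, 9, 13]
14 → extends → [1, 3, 4, 6, 9, 13, 14]
Seven tails, so the longest non-decreasing subsequence has length 7 (e.g. 2, 3, 5, 10, 11, 13, 14).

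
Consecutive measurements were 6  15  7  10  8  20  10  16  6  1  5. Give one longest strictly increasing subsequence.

Patience tails give the LIS length; then backtrack through the dp parents:
6 → extends → [6]
15 → extends → [6, 15]
7 → replaces 15 → [6, 7]
10 → extends → [6, 7, 10]
8 → replaces 10 → [6, 7, 8]
20 → extends → [6, 7, 8, 20]
10 → replaces 20 → [6, 7, 8, 10]
16 → extends → [6, 7, 8, 10, 16]
6 → already a tail → [6, 7, 8, 10, 16]
1 → replaces 6 → [1, 7, 8, 10, 16]
5 → replaces 7 → [1, 5, 8, 10, 16]
Length 5; one witness is 6, 7, 8, 10, 16.

6, 7, 8, 10, 16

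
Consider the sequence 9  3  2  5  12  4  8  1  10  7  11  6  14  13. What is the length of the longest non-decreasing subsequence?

Track the smallest tail for each achievable length (allowing ties):
9 → extends → [9]
3 → replaces 9 → [3]
2 → replaces 3 → [2]
5 → extends → [2, 5]
12 → extends → [2, 5, 12]
4 → replaces 5 → [2, 4, 12]
8 → replaces 12 → [2, 4, 8]
1 → replaces 2 → [1, 4, 8]
10 → extends → [1, 4, 8, 10]
7 → replaces 8 → [1, 4, 7, 10]
11 → extends → [1, 4, 7, 10, 11]
6 → replaces 7 → [1, 4, 6, 10, 11]
14 → extends → [1, 4, 6, 10, 11, 14]
13 → replaces 14 → [1, 4, 6, 10, 11, 13]
Six tails, so the longest non-decreasing subsequence has length 6 (e.g. 3, 5, 8, 10, 11, 14).

6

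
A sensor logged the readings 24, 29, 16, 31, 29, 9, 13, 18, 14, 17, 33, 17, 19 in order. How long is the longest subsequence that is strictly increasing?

Let dp[i] be the length of the longest such subsequence ending at index i:
i:      1  2  3  4  5  6  7  8  9 10 11 12 13
a[i]:  24 29 16 31 29  9 13 18 14 17 33 17 19
dp:     1  2  1  3  2  1  2  3  3  4  5  4  5
Maximum dp value is 5.

5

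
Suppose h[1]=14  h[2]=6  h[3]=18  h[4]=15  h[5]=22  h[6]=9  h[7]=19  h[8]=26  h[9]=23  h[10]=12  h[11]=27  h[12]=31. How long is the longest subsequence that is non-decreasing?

Let dp[i] be the length of the longest such subsequence ending at index i:
i:      1  2  3  4  5  6  7  8  9 10 11 12
h[i]:  14  6 18 15 22  9 19 26 23 12 27 31
dp:     1  1  2  2  3  2  3  4  4  3  5  6
Maximum dp value is 6.

6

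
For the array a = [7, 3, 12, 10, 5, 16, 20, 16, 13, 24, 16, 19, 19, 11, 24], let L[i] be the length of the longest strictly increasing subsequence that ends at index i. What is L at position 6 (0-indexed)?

4

dp[i] = 1 + max{dp[j] : j<i, a[j]<a[i]} (or 1 if no such j):
i:      0  1  2  3  4  5  6  7  8  9 10 11 12 13 14
a[i]:   7  3 12 10  5 16 20 16 13 24 16 19 19 11 24
dp:     1  1  2  2  2  3  4  3  3  5  4  5  5  3  6
At index 6 the value is 4.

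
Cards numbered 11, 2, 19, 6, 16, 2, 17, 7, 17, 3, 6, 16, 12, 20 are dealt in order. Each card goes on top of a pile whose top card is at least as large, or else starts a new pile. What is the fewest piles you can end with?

5

Place each on the leftmost legal pile:
11 → new pile 1 (tops now [11])
2 → pile 1 (tops now [2])
19 → new pile 2 (tops now [2, 19])
6 → pile 2 (tops now [2, 6])
16 → new pile 3 (tops now [2, 6, 16])
2 → pile 1 (tops now [2, 6, 16])
17 → new pile 4 (tops now [2, 6, 16, 17])
7 → pile 3 (tops now [2, 6, 7, 17])
17 → pile 4 (tops now [2, 6, 7, 17])
3 → pile 2 (tops now [2, 3, 7, 17])
6 → pile 3 (tops now [2, 3, 6, 17])
16 → pile 4 (tops now [2, 3, 6, 16])
12 → pile 4 (tops now [2, 3, 6, 12])
20 → new pile 5 (tops now [2, 3, 6, 12, 20])
Five piles.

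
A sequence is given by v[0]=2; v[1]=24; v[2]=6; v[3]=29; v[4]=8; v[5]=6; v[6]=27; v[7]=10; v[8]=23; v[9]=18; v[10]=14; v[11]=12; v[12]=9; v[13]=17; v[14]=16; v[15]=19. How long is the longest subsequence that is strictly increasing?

7

Let dp[i] be the length of the longest such subsequence ending at index i:
i:      0  1  2  3  4  5  6  7  8  9 10 11 12 13 14 15
v[i]:   2 24  6 29  8  6 27 10 23 18 14 12  9 17 16 19
dp:     1  2  2  3  3  2  4  4  5  5  5  5  4  6  6  7
Maximum dp value is 7.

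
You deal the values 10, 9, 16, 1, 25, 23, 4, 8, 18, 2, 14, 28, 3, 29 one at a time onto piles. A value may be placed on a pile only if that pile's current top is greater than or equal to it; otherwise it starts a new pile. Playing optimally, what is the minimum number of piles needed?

Place each on the leftmost legal pile:
10 → new pile 1 (tops now [10])
9 → pile 1 (tops now [9])
16 → new pile 2 (tops now [9, 16])
1 → pile 1 (tops now [1, 16])
25 → new pile 3 (tops now [1, 16, 25])
23 → pile 3 (tops now [1, 16, 23])
4 → pile 2 (tops now [1, 4, 23])
8 → pile 3 (tops now [1, 4, 8])
18 → new pile 4 (tops now [1, 4, 8, 18])
2 → pile 2 (tops now [1, 2, 8, 18])
14 → pile 4 (tops now [1, 2, 8, 14])
28 → new pile 5 (tops now [1, 2, 8, 14, 28])
3 → pile 3 (tops now [1, 2, 3, 14, 28])
29 → new pile 6 (tops now [1, 2, 3, 14, 28, 29])
Six piles.

6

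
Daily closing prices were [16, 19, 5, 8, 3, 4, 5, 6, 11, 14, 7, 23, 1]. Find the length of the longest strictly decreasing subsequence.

4

Negate each value so 'decreasing' becomes 'increasing', then run patience tails on the negated sequence:
-16 → extends → [-16]
-19 → replaces -16 → [-19]
-5 → extends → [-19, -5]
-8 → replaces -5 → [-19, -8]
-3 → extends → [-19, -8, -3]
-4 → replaces -3 → [-19, -8, -4]
-5 → replaces -4 → [-19, -8, -5]
-6 → replaces -5 → [-19, -8, -6]
-11 → replaces -8 → [-19, -11, -6]
-14 → replaces -11 → [-19, -14, -6]
-7 → replaces -6 → [-19, -14, -7]
-23 → replaces -19 → [-23, -14, -7]
-1 → extends → [-23, -14, -7, -1]
Four tails, so the longest strictly decreasing subsequence of the original has length 4.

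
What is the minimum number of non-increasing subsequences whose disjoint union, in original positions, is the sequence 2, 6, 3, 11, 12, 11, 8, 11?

Place each on the leftmost legal pile:
2 → new pile 1 (tops now [2])
6 → new pile 2 (tops now [2, 6])
3 → pile 2 (tops now [2, 3])
11 → new pile 3 (tops now [2, 3, 11])
12 → new pile 4 (tops now [2, 3, 11, 12])
11 → pile 3 (tops now [2, 3, 11, 12])
8 → pile 3 (tops now [2, 3, 8, 12])
11 → pile 4 (tops now [2, 3, 8, 11])
Four piles.

4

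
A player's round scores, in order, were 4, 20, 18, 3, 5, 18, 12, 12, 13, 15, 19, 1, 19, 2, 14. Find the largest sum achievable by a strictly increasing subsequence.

Let S[i] be the best sum of a strictly increasing subsequence ending at i:
i:      1  2  3  4  5  6  7  8  9 10 11 12 13 14 15
a[i]:   4 20 18  3  5 18 12 12 13 15 19  1 19  2 14
S:      4 24 22  3  9 27 21 21 34 49 68  1 68  3 48
Maximum is 68 (e.g. 4 + 5 + 12 + 13 + 15 + 19).

68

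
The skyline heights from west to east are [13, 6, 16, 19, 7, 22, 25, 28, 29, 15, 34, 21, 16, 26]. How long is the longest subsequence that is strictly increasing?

8

Let dp[i] be the length of the longest such subsequence ending at index i:
i:      1  2  3  4  5  6  7  8  9 10 11 12 13 14
a[i]:  13  6 16 19  7 22 25 28 29 15 34 21 16 26
dp:     1  1  2  3  2  4  5  6  7  3  8  4  4  6
Maximum dp value is 8.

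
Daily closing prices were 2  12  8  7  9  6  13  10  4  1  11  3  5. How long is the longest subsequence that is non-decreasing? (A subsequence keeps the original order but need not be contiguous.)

5

Track the smallest tail for each achievable length (allowing ties):
2 → extends → [2]
12 → extends → [2, 12]
8 → replaces 12 → [2, 8]
7 → replaces 8 → [2, 7]
9 → extends → [2, 7, 9]
6 → replaces 7 → [2, 6, 9]
13 → extends → [2, 6, 9, 13]
10 → replaces 13 → [2, 6, 9, 10]
4 → replaces 6 → [2, 4, 9, 10]
1 → replaces 2 → [1, 4, 9, 10]
11 → extends → [1, 4, 9, 10, 11]
3 → replaces 4 → [1, 3, 9, 10, 11]
5 → replaces 9 → [1, 3, 5, 10, 11]
Five tails, so the longest non-decreasing subsequence has length 5 (e.g. 2, 8, 9, 10, 11).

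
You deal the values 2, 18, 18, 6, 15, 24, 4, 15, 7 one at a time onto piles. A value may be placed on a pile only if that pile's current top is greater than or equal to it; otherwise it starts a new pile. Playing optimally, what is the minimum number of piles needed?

Place each on the leftmost legal pile:
2 → new pile 1 (tops now [2])
18 → new pile 2 (tops now [2, 18])
18 → pile 2 (tops now [2, 18])
6 → pile 2 (tops now [2, 6])
15 → new pile 3 (tops now [2, 6, 15])
24 → new pile 4 (tops now [2, 6, 15, 24])
4 → pile 2 (tops now [2, 4, 15, 24])
15 → pile 3 (tops now [2, 4, 15, 24])
7 → pile 3 (tops now [2, 4, 7, 24])
Four piles.

4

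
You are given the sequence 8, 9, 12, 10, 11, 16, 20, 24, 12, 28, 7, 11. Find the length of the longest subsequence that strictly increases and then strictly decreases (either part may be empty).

inc[i] = longest strictly increasing subsequence ending at i; dec[i] = longest strictly decreasing subsequence starting at i:
i:      1  2  3  4  5  6  7  8  9 10 11 12
a[i]:   8  9 12 10 11 16 20 24 12 28  7 11
inc:    1  2  3  3  4  5  6  7  5  8  1  4
dec:    2  2  3  2  2  3  3  3  2  2  1  1
Best peak at i=8 (value 24): inc=7, dec=3, length 7+3−1 = 9.

9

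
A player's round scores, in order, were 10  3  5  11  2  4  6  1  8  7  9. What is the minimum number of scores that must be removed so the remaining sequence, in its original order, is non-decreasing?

Fewest deletions = n − (longest non-decreasing subsequence).
i:      1  2  3  4  5  6  7  8  9 10 11
a[i]:  10  3  5 11  2  4  6  1  8  7  9
dp:     1  1  2  3  1  2  3  1  4  4  5
max dp = 5, so deletions = 11 − 5 = 6.

6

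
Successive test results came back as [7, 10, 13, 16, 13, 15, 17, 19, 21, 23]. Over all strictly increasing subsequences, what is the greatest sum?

126

Let S[i] be the best sum of a strictly increasing subsequence ending at i:
i:       1   2   3   4   5   6   7   8   9  10
a[i]:    7  10  13  16  13  15  17  19  21  23
S:       7  17  30  46  30  45  63  82 103 126
Maximum is 126 (e.g. 7 + 10 + 13 + 16 + 17 + 19 + 21 + 23).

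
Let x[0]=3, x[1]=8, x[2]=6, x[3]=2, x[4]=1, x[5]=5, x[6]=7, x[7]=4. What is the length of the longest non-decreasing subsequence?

Let dp[i] be the length of the longest such subsequence ending at index i:
i:     0 1 2 3 4 5 6 7
x[i]:  3 8 6 2 1 5 7 4
dp:    1 2 2 1 1 2 3 2
Maximum dp value is 3.

3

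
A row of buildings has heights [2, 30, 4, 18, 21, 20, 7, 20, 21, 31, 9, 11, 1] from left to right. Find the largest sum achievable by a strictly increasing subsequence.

Let S[i] be the best sum of a strictly increasing subsequence ending at i:
i:      1  2  3  4  5  6  7  8  9 10 11 12 13
a[i]:   2 30  4 18 21 20  7 20 21 31  9 11  1
S:      2 32  6 24 45 44 13 44 65 96 22 33  1
Maximum is 96 (e.g. 2 + 4 + 18 + 20 + 21 + 31).

96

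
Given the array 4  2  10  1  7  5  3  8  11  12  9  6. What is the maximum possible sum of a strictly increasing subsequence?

Let S[i] be the best sum of a strictly increasing subsequence ending at i:
i:      1  2  3  4  5  6  7  8  9 10 11 12
a[i]:   4  2 10  1  7  5  3  8 11 12  9  6
S:      4  2 14  1 11  9  5 19 30 42 28 15
Maximum is 42 (e.g. 4 + 7 + 8 + 11 + 12).

42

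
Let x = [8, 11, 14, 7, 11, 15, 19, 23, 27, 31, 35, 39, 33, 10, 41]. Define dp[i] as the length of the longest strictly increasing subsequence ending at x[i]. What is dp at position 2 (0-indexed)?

3

dp[i] = 1 + max{dp[j] : j<i, x[j]<x[i]} (or 1 if no such j):
i:      0  1  2  3  4  5  6  7  8  9 10 11 12 13 14
x[i]:   8 11 14  7 11 15 19 23 27 31 35 39 33 10 41
dp:     1  2  3  1  2  4  5  6  7  8  9 10  9  2 11
At index 2 the value is 3.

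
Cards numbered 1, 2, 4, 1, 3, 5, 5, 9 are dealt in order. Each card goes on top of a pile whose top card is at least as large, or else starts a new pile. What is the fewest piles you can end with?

5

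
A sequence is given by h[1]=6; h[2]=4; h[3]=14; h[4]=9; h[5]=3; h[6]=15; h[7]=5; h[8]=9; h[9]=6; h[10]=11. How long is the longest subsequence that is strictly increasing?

4

Let dp[i] be the length of the longest such subsequence ending at index i:
i:      1  2  3  4  5  6  7  8  9 10
h[i]:   6  4 14  9  3 15  5  9  6 11
dp:     1  1  2  2  1  3  2  3  3  4
Maximum dp value is 4.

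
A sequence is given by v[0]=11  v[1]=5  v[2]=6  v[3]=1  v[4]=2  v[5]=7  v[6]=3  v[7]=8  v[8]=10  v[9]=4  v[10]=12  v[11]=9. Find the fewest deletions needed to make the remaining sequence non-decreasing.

6

Fewest deletions = n − (longest non-decreasing subsequence).
i:      0  1  2  3  4  5  6  7  8  9 10 11
v[i]:  11  5  6  1  2  7  3  8 10  4 12  9
dp:     1  1  2  1  2  3  3  4  5  4  6  5
max dp = 6, so deletions = 12 − 6 = 6.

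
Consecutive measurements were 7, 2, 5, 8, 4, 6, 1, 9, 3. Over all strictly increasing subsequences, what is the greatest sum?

Let S[i] be the best sum of a strictly increasing subsequence ending at i:
i:      1  2  3  4  5  6  7  8  9
a[i]:   7  2  5  8  4  6  1  9  3
S:      7  2  7 15  6 13  1 24  5
Maximum is 24 (e.g. 2 + 5 + 8 + 9).

24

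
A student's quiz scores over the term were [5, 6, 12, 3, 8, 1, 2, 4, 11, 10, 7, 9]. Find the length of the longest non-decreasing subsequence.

5

Track the smallest tail for each achievable length (allowing ties):
5 → extends → [5]
6 → extends → [5, 6]
12 → extends → [5, 6, 12]
3 → replaces 5 → [3, 6, 12]
8 → replaces 12 → [3, 6, 8]
1 → replaces 3 → [1, 6, 8]
2 → replaces 6 → [1, 2, 8]
4 → replaces 8 → [1, 2, 4]
11 → extends → [1, 2, 4, 11]
10 → replaces 11 → [1, 2, 4, 10]
7 → replaces 10 → [1, 2, 4, 7]
9 → extends → [1, 2, 4, 7, 9]
Five tails, so the longest non-decreasing subsequence has length 5 (e.g. 1, 2, 4, 7, 9).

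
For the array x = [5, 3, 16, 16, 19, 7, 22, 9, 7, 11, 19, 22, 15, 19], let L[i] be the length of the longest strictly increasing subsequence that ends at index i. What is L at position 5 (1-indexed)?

dp[i] = 1 + max{dp[j] : j<i, x[j]<x[i]} (or 1 if no such j):
i:      1  2  3  4  5  6  7  8  9 10 11 12 13 14
x[i]:   5  3 16 16 19  7 22  9  7 11 19 22 15 19
dp:     1  1  2  2  3  2  4  3  2  4  5  6  5  6
At index 5 the value is 3.

3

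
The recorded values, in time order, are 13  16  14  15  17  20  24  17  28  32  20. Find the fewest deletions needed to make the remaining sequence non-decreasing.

3

Fewest deletions = n − (longest non-decreasing subsequence).
Patience tails:
13 → extends → [13]
16 → extends → [13, 16]
14 → replaces 16 → [13, 14]
15 → extends → [13, 14, 15]
17 → extends → [13, 14, 15, 17]
20 → extends → [13, 14, 15, 17, 20]
24 → extends → [13, 14, 15, 17, 20, 24]
17 → replaces 20 → [13, 14, 15, 17, 17, 24]
28 → extends → [13, 14, 15, 17, 17, 24, 28]
32 → extends → [13, 14, 15, 17, 17, 24, 28, 32]
20 → replaces 24 → [13, 14, 15, 17, 17, 20, 28, 32]
Longest non-decreasing subsequence has length 8, so deletions = 11 − 8 = 3.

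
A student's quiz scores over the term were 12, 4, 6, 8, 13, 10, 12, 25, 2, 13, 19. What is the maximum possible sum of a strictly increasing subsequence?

Let S[i] be the best sum of a strictly increasing subsequence ending at i:
i:      1  2  3  4  5  6  7  8  9 10 11
a[i]:  12  4  6  8 13 10 12 25  2 13 19
S:     12  4 10 18 31 28 40 65  2 53 72
Maximum is 72 (e.g. 4 + 6 + 8 + 10 + 12 + 13 + 19).

72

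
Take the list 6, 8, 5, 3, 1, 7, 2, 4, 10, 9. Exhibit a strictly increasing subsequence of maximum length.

Patience tails give the LIS length; then backtrack through the dp parents:
6 → extends → [6]
8 → extends → [6, 8]
5 → replaces 6 → [5, 8]
3 → replaces 5 → [3, 8]
1 → replaces 3 → [1, 8]
7 → replaces 8 → [1, 7]
2 → replaces 7 → [1, 2]
4 → extends → [1, 2, 4]
10 → extends → [1, 2, 4, 10]
9 → replaces 10 → [1, 2, 4, 9]
Length 4; one witness is 1, 2, 4, 10.

1, 2, 4, 10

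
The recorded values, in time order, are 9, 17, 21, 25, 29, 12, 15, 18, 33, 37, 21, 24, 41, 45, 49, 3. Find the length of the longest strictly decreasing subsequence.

3

Negate each value so 'decreasing' becomes 'increasing', then run patience tails on the negated sequence:
-9 → extends → [-9]
-17 → replaces -9 → [-17]
-21 → replaces -17 → [-21]
-25 → replaces -21 → [-25]
-29 → replaces -25 → [-29]
-12 → extends → [-29, -12]
-15 → replaces -12 → [-29, -15]
-18 → replaces -15 → [-29, -18]
-33 → replaces -29 → [-33, -18]
-37 → replaces -33 → [-37, -18]
-21 → replaces -18 → [-37, -21]
-24 → replaces -21 → [-37, -24]
-41 → replaces -37 → [-41, -24]
-45 → replaces -41 → [-45, -24]
-49 → replaces -45 → [-49, -24]
-3 → extends → [-49, -24, -3]
Three tails, so the longest strictly decreasing subsequence of the original has length 3.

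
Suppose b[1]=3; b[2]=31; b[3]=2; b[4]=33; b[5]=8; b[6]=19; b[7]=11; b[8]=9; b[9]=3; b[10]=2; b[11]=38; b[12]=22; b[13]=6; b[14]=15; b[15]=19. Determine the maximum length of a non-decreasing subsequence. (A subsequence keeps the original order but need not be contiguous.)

Let dp[i] be the length of the longest such subsequence ending at index i:
i:      1  2  3  4  5  6  7  8  9 10 11 12 13 14 15
b[i]:   3 31  2 33  8 19 11  9  3  2 38 22  6 15 19
dp:     1  2  1  3  2  3  3  3  2  2  4  4  3  4  5
Maximum dp value is 5.

5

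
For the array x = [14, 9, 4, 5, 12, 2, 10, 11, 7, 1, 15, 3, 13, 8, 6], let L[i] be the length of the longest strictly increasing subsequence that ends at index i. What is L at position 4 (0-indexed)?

dp[i] = 1 + max{dp[j] : j<i, x[j]<x[i]} (or 1 if no such j):
i:      0  1  2  3  4  5  6  7  8  9 10 11 12 13 14
x[i]:  14  9  4  5 12  2 10 11  7  1 15  3 13  8  6
dp:     1  1  1  2  3  1  3  4  3  1  5  2  5  4  3
At index 4 the value is 3.

3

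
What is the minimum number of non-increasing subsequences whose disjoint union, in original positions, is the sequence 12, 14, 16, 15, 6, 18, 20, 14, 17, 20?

5

Place each on the leftmost legal pile:
12 → new pile 1 (tops now [12])
14 → new pile 2 (tops now [12, 14])
16 → new pile 3 (tops now [12, 14, 16])
15 → pile 3 (tops now [12, 14, 15])
6 → pile 1 (tops now [6, 14, 15])
18 → new pile 4 (tops now [6, 14, 15, 18])
20 → new pile 5 (tops now [6, 14, 15, 18, 20])
14 → pile 2 (tops now [6, 14, 15, 18, 20])
17 → pile 4 (tops now [6, 14, 15, 17, 20])
20 → pile 5 (tops now [6, 14, 15, 17, 20])
Five piles.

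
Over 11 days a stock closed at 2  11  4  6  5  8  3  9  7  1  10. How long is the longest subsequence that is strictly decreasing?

Negate each value so 'decreasing' becomes 'increasing', then run patience tails on the negated sequence:
-2 → extends → [-2]
-11 → replaces -2 → [-11]
-4 → extends → [-11, -4]
-6 → replaces -4 → [-11, -6]
-5 → extends → [-11, -6, -5]
-8 → replaces -6 → [-11, -8, -5]
-3 → extends → [-11, -8, -5, -3]
-9 → replaces -8 → [-11, -9, -5, -3]
-7 → replaces -5 → [-11, -9, -7, -3]
-1 → extends → [-11, -9, -7, -3, -1]
-10 → replaces -9 → [-11, -10, -7, -3, -1]
Five tails, so the longest strictly decreasing subsequence of the original has length 5.

5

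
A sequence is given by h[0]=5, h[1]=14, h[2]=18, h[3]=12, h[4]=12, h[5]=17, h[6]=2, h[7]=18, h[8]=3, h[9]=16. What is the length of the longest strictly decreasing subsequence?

3

Negate each value so 'decreasing' becomes 'increasing', then run patience tails on the negated sequence:
-5 → extends → [-5]
-14 → replaces -5 → [-14]
-18 → replaces -14 → [-18]
-12 → extends → [-18, -12]
-12 → already a tail → [-18, -12]
-17 → replaces -12 → [-18, -17]
-2 → extends → [-18, -17, -2]
-18 → already a tail → [-18, -17, -2]
-3 → replaces -2 → [-18, -17, -3]
-16 → replaces -3 → [-18, -17, -16]
Three tails, so the longest strictly decreasing subsequence of the original has length 3.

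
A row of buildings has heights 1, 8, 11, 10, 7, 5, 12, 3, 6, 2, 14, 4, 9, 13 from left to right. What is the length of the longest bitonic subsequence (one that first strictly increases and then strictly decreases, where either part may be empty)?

8

inc[i] = longest strictly increasing subsequence ending at i; dec[i] = longest strictly decreasing subsequence starting at i:
i:      1  2  3  4  5  6  7  8  9 10 11 12 13 14
a[i]:   1  8 11 10  7  5 12  3  6  2 14  4  9 13
inc:    1  2  3  3  2  2  4  2  3  2  5  3  4  5
dec:    1  5  6  5  4  3  3  2  2  1  2  1  1  1
Best peak at i=3 (value 11): inc=3, dec=6, length 3+6−1 = 8.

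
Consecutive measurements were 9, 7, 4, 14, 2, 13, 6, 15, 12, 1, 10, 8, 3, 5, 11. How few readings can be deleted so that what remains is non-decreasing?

11

Fewest deletions = n − (longest non-decreasing subsequence).
Patience tails:
9 → extends → [9]
7 → replaces 9 → [7]
4 → replaces 7 → [4]
14 → extends → [4, 14]
2 → replaces 4 → [2, 14]
13 → replaces 14 → [2, 13]
6 → replaces 13 → [2, 6]
15 → extends → [2, 6, 15]
12 → replaces 15 → [2, 6, 12]
1 → replaces 2 → [1, 6, 12]
10 → replaces 12 → [1, 6, 10]
8 → replaces 10 → [1, 6, 8]
3 → replaces 6 → [1, 3, 8]
5 → replaces 8 → [1, 3, 5]
11 → extends → [1, 3, 5, 11]
Longest non-decreasing subsequence has length 4, so deletions = 15 − 4 = 11.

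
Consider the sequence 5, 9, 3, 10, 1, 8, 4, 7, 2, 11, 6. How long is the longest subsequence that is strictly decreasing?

Negate each value so 'decreasing' becomes 'increasing', then run patience tails on the negated sequence:
-5 → extends → [-5]
-9 → replaces -5 → [-9]
-3 → extends → [-9, -3]
-10 → replaces -9 → [-10, -3]
-1 → extends → [-10, -3, -1]
-8 → replaces -3 → [-10, -8, -1]
-4 → replaces -1 → [-10, -8, -4]
-7 → replaces -4 → [-10, -8, -7]
-2 → extends → [-10, -8, -7, -2]
-11 → replaces -10 → [-11, -8, -7, -2]
-6 → replaces -2 → [-11, -8, -7, -6]
Four tails, so the longest strictly decreasing subsequence of the original has length 4.

4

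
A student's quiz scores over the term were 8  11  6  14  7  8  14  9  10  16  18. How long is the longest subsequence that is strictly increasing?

7

Track the smallest tail for each achievable length (strict):
8 → extends → [8]
11 → extends → [8, 11]
6 → replaces 8 → [6, 11]
14 → extends → [6, 11, 14]
7 → replaces 11 → [6, 7, 14]
8 → replaces 14 → [6, 7, 8]
14 → extends → [6, 7, 8, 14]
9 → replaces 14 → [6, 7, 8, 9]
10 → extends → [6, 7, 8, 9, 10]
16 → extends → [6, 7, 8, 9, 10, 16]
18 → extends → [6, 7, 8, 9, 10, 16, 18]
Seven tails, so the longest strictly increasing subsequence has length 7 (e.g. 6, 7, 8, 9, 10, 16, 18).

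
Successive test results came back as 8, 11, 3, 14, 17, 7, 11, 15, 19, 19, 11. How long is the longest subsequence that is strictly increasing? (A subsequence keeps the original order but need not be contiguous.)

Let dp[i] be the length of the longest such subsequence ending at index i:
i:      1  2  3  4  5  6  7  8  9 10 11
a[i]:   8 11  3 14 17  7 11 15 19 19 11
dp:     1  2  1  3  4  2  3  4  5  5  3
Maximum dp value is 5.

5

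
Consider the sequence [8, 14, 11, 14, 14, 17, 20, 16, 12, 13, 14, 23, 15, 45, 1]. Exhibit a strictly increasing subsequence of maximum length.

8, 11, 14, 17, 20, 23, 45

Patience tails give the LIS length; then backtrack through the dp parents:
8 → extends → [8]
14 → extends → [8, 14]
11 → replaces 14 → [8, 11]
14 → extends → [8, 11, 14]
14 → already a tail → [8, 11, 14]
17 → extends → [8, 11, 14, 17]
20 → extends → [8, 11, 14, 17, 20]
16 → replaces 17 → [8, 11, 14, 16, 20]
12 → replaces 14 → [8, 11, 12, 16, 20]
13 → replaces 16 → [8, 11, 12, 13, 20]
14 → replaces 20 → [8, 11, 12, 13, 14]
23 → extends → [8, 11, 12, 13, 14, 23]
15 → replaces 23 → [8, 11, 12, 13, 14, 15]
45 → extends → [8, 11, 12, 13, 14, 15, 45]
1 → replaces 8 → [1, 11, 12, 13, 14, 15, 45]
Length 7; one witness is 8, 11, 14, 17, 20, 23, 45.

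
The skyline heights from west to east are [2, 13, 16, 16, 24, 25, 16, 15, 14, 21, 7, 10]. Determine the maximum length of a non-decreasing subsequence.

Let dp[i] be the length of the longest such subsequence ending at index i:
i:      1  2  3  4  5  6  7  8  9 10 11 12
a[i]:   2 13 16 16 24 25 16 15 14 21  7 10
dp:     1  2  3  4  5  6  5  3  3  6  2  3
Maximum dp value is 6.

6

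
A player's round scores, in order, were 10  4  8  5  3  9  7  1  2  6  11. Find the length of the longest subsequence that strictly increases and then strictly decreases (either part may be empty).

5

inc[i] = longest strictly increasing subsequence ending at i; dec[i] = longest strictly decreasing subsequence starting at i:
i:      1  2  3  4  5  6  7  8  9 10 11
a[i]:  10  4  8  5  3  9  7  1  2  6 11
inc:    1  1  2  2  1  3  3  1  2  3  4
dec:    5  3  4  3  2  3  2  1  1  1  1
Best peak at i=1 (value 10): inc=1, dec=5, length 1+5−1 = 5.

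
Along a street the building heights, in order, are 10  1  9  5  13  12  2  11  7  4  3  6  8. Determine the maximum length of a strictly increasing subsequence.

Let dp[i] be the length of the longest such subsequence ending at index i:
i:      1  2  3  4  5  6  7  8  9 10 11 12 13
a[i]:  10  1  9  5 13 12  2 11  7  4  3  6  8
dp:     1  1  2  2  3  3  2  3  3  3  3  4  5
Maximum dp value is 5.

5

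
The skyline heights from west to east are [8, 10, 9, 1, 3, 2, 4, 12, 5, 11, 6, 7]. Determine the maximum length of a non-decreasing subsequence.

6

Let dp[i] be the length of the longest such subsequence ending at index i:
i:      1  2  3  4  5  6  7  8  9 10 11 12
a[i]:   8 10  9  1  3  2  4 12  5 11  6  7
dp:     1  2  2  1  2  2  3  4  4  5  5  6
Maximum dp value is 6.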